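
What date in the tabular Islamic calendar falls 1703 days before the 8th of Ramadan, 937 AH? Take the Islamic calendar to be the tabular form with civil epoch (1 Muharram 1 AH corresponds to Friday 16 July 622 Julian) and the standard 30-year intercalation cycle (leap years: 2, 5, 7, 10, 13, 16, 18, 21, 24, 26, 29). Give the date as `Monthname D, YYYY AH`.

Dhu al-Qa'dah 18, 932 AH

Counting 1703 days back from JDN 2280370 reaches JDN 2278667, which is Dhu al-Qa'dah 18, 932 AH.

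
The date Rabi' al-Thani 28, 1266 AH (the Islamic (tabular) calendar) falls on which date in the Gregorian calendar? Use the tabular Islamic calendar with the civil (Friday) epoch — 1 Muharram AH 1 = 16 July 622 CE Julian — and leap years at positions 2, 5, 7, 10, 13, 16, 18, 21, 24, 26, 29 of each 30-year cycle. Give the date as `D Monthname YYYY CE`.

13 March 1850 CE

Both dates share Julian Day Number 2396830; in the Gregorian calendar that is 13 March 1850 CE.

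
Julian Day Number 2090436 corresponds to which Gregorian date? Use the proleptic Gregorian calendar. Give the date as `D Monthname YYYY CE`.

27 April 1011 CE

Counting from JDN 2299161 = 15 Oct 1582 gives an offset of -208725 days.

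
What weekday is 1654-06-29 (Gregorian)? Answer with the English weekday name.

Monday

Since JDN mod 7 = 0 (0 = Monday), the day is Monday.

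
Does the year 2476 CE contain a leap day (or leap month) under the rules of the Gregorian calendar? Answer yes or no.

yes

2476 is divisible by 4 and not by 100, so it is a leap year.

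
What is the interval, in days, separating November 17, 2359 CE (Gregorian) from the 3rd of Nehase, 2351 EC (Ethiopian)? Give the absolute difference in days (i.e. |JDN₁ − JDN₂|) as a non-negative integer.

First date → JDN 2582987; second date → JDN 2582890.
The interval is |2582987 − 2582890| = 97 days.

97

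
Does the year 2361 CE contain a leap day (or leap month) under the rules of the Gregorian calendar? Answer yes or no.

no

2361 is not divisible by 4, so it is a common year.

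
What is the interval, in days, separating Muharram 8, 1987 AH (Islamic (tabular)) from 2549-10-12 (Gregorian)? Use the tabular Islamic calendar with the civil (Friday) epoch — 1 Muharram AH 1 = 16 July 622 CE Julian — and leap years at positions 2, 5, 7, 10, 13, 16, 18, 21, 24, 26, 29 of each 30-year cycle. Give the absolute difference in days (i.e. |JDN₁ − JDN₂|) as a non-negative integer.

JDN of the first date = 2652219.
JDN of the second date = 2652348.
|2652348 − 2652219| = 129.

129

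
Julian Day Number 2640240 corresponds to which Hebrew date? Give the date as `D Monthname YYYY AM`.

JDN 2640240 is 18 August 2516 in the Gregorian calendar.
In the Hebrew calendar that day is 19 Av 6276 AM.

19 Av 6276 AM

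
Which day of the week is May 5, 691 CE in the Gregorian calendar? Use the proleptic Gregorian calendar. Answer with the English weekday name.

Tuesday

Since JDN mod 7 = 1 (0 = Monday), the day is Tuesday.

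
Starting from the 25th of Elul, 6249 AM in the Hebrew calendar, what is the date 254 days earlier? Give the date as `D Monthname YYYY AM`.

Counting 254 days back from JDN 2630413 reaches JDN 2630159, which is 8 Shevat 6249 AM.

8 Shevat 6249 AM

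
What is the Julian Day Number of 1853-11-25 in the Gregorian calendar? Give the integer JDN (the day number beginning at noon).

2398183

JDN 2299161 is 15 October 1582 CE (Gregorian); the target day is +99022 days from there, so JDN = 2398183.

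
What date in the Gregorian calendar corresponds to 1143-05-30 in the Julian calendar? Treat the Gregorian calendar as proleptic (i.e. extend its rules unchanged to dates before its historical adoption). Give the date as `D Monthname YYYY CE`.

6 June 1143 CE

At this point the Julian calendar is 7 days behind the Gregorian.
30 May 1143 Julian + 7 days → 6 June 1143 Gregorian.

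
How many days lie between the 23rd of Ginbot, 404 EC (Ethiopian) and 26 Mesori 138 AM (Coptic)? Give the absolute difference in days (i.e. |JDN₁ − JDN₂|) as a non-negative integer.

JDN of the first date = 1871679.
JDN of the second date = 1875424.
|1875424 − 1871679| = 3745.

3745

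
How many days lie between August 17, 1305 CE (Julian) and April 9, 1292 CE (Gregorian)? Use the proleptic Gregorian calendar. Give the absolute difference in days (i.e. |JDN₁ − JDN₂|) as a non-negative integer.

JDN of the first date = 2197938.
JDN of the second date = 2193053.
|2193053 − 2197938| = 4885.

4885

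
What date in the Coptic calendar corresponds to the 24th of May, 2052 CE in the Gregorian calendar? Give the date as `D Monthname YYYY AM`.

Both dates share Julian Day Number 2470682; in the Coptic calendar that is 16 Pashons 1768 AM.

16 Pashons 1768 AM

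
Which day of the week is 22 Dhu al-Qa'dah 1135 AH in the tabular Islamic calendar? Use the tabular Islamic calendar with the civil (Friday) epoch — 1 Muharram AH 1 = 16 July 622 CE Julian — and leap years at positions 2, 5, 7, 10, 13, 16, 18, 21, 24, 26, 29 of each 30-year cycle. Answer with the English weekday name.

Tuesday

Equivalently 24 August 1723 Gregorian, JDN 2350608.
JDN 2350608 mod 7 = 1, and JDN 0 was a Monday, so this is a Tuesday.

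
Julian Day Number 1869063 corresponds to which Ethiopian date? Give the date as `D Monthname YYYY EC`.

24 Megabit 397 EC

JDN 1869063 is 21 March 405 in the proleptic Gregorian calendar.
In the Ethiopian calendar that day is 24 Megabit 397 EC.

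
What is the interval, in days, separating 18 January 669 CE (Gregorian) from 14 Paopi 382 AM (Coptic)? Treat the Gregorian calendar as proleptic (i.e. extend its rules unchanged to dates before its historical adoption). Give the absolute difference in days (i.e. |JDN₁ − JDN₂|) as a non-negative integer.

1192

JDN of the first date = 1965425.
JDN of the second date = 1964233.
|1964233 − 1965425| = 1192.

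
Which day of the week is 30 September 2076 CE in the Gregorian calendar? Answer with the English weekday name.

JDN 2479577 mod 7 = 2, and JDN 0 was a Monday, so this is a Wednesday.

Wednesday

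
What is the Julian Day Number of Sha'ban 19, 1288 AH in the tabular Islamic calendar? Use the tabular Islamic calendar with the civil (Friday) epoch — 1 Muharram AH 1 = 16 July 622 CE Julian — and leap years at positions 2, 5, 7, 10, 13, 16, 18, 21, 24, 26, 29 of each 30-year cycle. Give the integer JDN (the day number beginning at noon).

Equivalently 3 November 1871 (Gregorian).
JDN 2451545 is 1 January 2000 CE (Gregorian); the target day is −46810 days from there, so JDN = 2404735.

2404735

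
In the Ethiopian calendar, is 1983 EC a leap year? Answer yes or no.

yes

1983 mod 4 = 3; in the Ethiopian calendar a year is leap when year mod 4 = 3, so it is a leap year.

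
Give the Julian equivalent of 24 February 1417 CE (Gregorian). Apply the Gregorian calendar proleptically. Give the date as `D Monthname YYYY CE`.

For dates in this range the Gregorian date is 9 days ahead of the Julian.
24 February 1417 Gregorian − 9 days → 15 February 1417 Julian.

15 February 1417 CE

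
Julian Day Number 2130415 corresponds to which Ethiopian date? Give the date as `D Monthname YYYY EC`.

7 Tikimt 1113 EC

The proleptic Gregorian equivalent of JDN 2130415 is 11 October 1120.
In the Ethiopian calendar that day is 7 Tikimt 1113 EC.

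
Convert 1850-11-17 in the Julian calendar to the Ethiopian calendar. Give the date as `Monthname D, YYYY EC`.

The source date corresponds to 29 November 1850 in the Gregorian calendar (JDN 2397091).
That day falls on 21 Hidar 1843 EC in the Ethiopian calendar.

Hidar 21, 1843 EC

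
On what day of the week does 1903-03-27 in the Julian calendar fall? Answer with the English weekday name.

Equivalently 9 April 1903 Gregorian, JDN 2416214.
2416214 ≡ 3 (mod 7); counting from Monday = 0 gives Thursday.

Thursday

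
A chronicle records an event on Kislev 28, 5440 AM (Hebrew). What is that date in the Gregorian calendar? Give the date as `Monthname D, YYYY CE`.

Julian Day Number of the source date = 2334638.
Converting JDN 2334638 to the Gregorian calendar gives 2 December 1679 CE.

December 2, 1679 CE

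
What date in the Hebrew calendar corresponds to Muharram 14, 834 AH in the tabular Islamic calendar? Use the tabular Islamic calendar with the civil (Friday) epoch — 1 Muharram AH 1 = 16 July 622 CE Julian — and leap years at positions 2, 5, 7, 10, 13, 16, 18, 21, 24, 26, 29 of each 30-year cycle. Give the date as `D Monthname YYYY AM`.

Both dates share Julian Day Number 2243640; in the Hebrew calendar that is 15 Tishrei 5191 AM.

15 Tishrei 5191 AM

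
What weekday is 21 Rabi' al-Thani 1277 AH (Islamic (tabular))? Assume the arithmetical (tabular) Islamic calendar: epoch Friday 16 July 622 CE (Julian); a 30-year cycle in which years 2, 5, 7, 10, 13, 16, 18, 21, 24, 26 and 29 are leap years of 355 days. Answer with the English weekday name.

Tuesday

Equivalently 6 November 1860 Gregorian, JDN 2400721.
JDN 2400721 mod 7 = 1, and JDN 0 was a Monday, so this is a Tuesday.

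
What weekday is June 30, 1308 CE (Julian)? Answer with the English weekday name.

Sunday

Equivalently 8 July 1308 Gregorian, JDN 2198986.
JDN 2198986 mod 7 = 6, and JDN 0 was a Monday, so this is a Sunday.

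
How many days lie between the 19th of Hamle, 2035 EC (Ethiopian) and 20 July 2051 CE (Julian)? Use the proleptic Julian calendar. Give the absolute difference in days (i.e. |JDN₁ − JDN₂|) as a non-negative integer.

2929

JDN of the first date = 2467457.
JDN of the second date = 2470386.
|2470386 − 2467457| = 2929.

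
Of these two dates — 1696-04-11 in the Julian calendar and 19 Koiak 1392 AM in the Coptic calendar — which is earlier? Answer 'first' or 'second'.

The two dates have Julian Day Numbers 2340623 and 2333201 respectively.
Since 2333201 < 2340623, the second date comes first.

second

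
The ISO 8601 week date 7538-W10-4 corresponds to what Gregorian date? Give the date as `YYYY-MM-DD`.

ISO week 1 of 7538 is the week containing the first Thursday of 7538.
Week 10, day 4 (Thursday) lands on 7538-03-10.

7538-03-10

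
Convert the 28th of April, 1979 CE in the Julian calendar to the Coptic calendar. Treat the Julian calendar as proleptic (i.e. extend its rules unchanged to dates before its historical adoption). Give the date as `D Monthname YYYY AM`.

3 Pashons 1695 AM

Both dates share Julian Day Number 2444005; in the Coptic calendar that is 3 Pashons 1695 AM.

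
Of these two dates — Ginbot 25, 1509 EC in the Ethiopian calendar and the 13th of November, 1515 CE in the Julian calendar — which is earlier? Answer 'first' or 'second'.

second

First date → JDN 2275282; second date → JDN 2274728.
JDN 2274728 < JDN 2275282, so the second date is earlier.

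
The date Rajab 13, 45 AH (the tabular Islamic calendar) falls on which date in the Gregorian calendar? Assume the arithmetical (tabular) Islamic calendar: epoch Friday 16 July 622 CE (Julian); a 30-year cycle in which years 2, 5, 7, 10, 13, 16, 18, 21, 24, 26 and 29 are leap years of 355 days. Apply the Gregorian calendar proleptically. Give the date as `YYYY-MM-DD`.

0665-10-02

Julian Day Number of the source date = 1964221.
Converting JDN 1964221 to the Gregorian calendar gives 2 October 665 CE.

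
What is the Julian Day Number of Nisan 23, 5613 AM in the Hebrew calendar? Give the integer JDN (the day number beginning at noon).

2397975

In the Gregorian calendar the same day is 1 May 1853.
JDN 2299161 is 15 October 1582 CE (Gregorian); the target day is +98814 days from there, so JDN = 2397975.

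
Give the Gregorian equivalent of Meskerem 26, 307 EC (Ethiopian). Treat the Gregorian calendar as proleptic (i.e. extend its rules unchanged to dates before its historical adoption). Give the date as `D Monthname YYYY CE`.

Both dates share Julian Day Number 1836012; in the Gregorian calendar that is 24 September 314 CE.

24 September 314 CE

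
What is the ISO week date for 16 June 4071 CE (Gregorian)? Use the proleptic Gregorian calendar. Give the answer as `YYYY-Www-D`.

The weekday is Tuesday (ISO weekday 2).
That Tuesday belongs to ISO week 25 of ISO year 4071.

4071-W25-2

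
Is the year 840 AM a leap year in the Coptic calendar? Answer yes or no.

840 mod 4 = 0; in the Coptic calendar a year is leap when year mod 4 = 3, so it is a common year.

no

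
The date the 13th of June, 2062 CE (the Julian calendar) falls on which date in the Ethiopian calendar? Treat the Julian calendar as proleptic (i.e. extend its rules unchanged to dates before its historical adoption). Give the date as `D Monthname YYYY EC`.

Julian Day Number of the source date = 2474367.
Converting JDN 2474367 to the Ethiopian calendar gives 19 Sene 2054 EC.

19 Sene 2054 EC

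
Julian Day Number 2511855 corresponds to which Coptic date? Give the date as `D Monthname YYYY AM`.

The Gregorian equivalent of JDN 2511855 is 14 February 2165.
In the Coptic calendar that day is 6 Meshir 1881 AM.

6 Meshir 1881 AM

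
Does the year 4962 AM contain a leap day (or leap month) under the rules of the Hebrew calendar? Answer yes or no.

yes

Hebrew year 4962 is year 3 of its 19-year Metonic cycle; leap years are at positions 3, 6, 8, 11, 14, 17, 19, so it is a leap year (13 months).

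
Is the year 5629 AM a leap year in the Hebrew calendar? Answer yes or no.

Hebrew year 5629 is year 5 of its 19-year Metonic cycle; leap years are at positions 3, 6, 8, 11, 14, 17, 19, so it is a common year (12 months).

no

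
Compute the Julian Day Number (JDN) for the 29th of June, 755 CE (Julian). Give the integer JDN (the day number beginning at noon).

In the proleptic Gregorian calendar the same day is 3 July 755.
JDN 2299161 is 15 October 1582 CE (Gregorian); the target day is −302160 days from there, so JDN = 1997001.

1997001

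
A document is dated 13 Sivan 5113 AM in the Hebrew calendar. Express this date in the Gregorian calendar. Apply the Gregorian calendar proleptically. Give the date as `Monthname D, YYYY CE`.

Julian Day Number of the source date = 2215378.
Converting JDN 2215378 to the Gregorian calendar gives 25 May 1353 CE.

May 25, 1353 CE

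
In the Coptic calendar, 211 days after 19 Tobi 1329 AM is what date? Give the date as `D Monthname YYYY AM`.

JDN of 19 Tobi 1329 AM = 2310220.
2310220 + 211 = 2310431.
JDN 2310431 in the Coptic calendar is 20 Mesori 1329 AM.

20 Mesori 1329 AM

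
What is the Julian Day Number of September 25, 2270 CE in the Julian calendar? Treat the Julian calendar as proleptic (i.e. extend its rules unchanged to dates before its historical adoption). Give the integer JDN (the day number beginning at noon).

2550443

Equivalently 10 October 2270 (Gregorian).
JDN 2400001 is 17 November 1858 CE (Gregorian), MJD 0; the target day is +150442 days from there, so JDN = 2550443.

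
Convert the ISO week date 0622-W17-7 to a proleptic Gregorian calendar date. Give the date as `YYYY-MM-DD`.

ISO week 1 of 622 is the week containing the first Thursday of 622.
Week 17, day 7 (Sunday) lands on 0622-04-28.

0622-04-28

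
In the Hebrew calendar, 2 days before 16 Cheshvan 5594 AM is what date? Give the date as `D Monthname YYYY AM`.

14 Cheshvan 5594 AM

JDN of 16 Cheshvan 5594 AM = 2390851.
2390851 − 2 = 2390849.
JDN 2390849 in the Hebrew calendar is 14 Cheshvan 5594 AM.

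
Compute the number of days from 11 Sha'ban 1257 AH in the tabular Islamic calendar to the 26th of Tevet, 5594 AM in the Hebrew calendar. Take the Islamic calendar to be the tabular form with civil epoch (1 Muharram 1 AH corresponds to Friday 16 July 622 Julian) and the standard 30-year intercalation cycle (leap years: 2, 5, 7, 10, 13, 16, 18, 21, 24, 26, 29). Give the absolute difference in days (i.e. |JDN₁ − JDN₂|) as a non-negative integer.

First date → JDN 2393742; second date → JDN 2390921.
The interval is |2393742 − 2390921| = 2821 days.

2821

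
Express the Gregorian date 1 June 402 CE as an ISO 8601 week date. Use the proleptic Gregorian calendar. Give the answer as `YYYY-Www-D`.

The weekday is Saturday (ISO weekday 6).
That Saturday belongs to ISO week 22 of ISO year 402.

0402-W22-6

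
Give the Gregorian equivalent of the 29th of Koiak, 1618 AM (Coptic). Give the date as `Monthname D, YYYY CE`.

Julian Day Number of the source date = 2415757.
Converting JDN 2415757 to the Gregorian calendar gives 7 January 1902 CE.

January 7, 1902 CE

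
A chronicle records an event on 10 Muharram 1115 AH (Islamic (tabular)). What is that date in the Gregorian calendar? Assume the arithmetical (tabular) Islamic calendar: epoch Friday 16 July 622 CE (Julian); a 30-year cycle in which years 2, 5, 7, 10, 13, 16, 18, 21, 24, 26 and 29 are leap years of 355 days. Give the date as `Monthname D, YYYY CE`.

Both dates share Julian Day Number 2343213; in the Gregorian calendar that is 26 May 1703 CE.

May 26, 1703 CE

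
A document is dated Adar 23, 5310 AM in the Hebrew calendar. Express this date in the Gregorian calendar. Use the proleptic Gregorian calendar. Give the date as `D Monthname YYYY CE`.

Both dates share Julian Day Number 2287265; in the Gregorian calendar that is 21 March 1550 CE.

21 March 1550 CE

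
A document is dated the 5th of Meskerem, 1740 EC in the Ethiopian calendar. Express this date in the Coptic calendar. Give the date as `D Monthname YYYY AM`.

5 Thout 1464 AM

Both dates share Julian Day Number 2359395; in the Coptic calendar that is 5 Thout 1464 AM.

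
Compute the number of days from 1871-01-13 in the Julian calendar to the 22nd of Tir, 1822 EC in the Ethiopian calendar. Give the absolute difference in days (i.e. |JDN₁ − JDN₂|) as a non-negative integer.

14971

JDN of the first date = 2404453.
JDN of the second date = 2389482.
|2389482 − 2404453| = 14971.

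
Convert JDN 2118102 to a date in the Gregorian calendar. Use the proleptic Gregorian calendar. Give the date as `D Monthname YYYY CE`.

Counting from JDN 2299161 = 15 Oct 1582 gives an offset of -181059 days.

24 January 1087 CE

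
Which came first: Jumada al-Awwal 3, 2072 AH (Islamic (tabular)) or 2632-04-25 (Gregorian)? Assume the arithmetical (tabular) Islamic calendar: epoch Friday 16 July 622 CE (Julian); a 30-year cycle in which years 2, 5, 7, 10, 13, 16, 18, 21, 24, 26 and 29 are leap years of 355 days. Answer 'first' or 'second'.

The two dates have Julian Day Numbers 2682453 and 2682493 respectively.
Since 2682453 < 2682493, the first date comes first.

first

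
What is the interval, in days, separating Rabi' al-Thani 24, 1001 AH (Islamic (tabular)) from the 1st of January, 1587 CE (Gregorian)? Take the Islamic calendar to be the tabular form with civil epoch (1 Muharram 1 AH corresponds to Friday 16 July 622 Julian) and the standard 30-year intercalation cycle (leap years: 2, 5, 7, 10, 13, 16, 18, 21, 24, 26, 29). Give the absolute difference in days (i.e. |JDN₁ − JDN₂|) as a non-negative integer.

2219

JDN of the first date = 2302919.
JDN of the second date = 2300700.
|2300700 − 2302919| = 2219.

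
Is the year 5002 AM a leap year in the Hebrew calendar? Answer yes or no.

no

Hebrew year 5002 is year 5 of its 19-year Metonic cycle; leap years are at positions 3, 6, 8, 11, 14, 17, 19, so it is a common year (12 months).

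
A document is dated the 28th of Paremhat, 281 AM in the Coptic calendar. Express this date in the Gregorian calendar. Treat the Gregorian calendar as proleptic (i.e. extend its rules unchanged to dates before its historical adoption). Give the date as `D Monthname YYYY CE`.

Julian Day Number of the source date = 1927507.
Converting JDN 1927507 to the Gregorian calendar gives 26 March 565 CE.

26 March 565 CE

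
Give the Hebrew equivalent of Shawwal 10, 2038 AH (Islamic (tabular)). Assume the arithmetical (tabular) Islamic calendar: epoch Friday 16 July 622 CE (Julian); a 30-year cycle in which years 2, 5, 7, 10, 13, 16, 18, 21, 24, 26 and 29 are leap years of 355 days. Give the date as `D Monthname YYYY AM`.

The source date corresponds to 23 August 2599 in the Gregorian calendar (JDN 2670560).
That day falls on 10 Elul 6359 AM in the Hebrew calendar.

10 Elul 6359 AM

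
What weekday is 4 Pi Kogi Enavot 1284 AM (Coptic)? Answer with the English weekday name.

In the proleptic Gregorian calendar this is 6 September 1568 (JDN 2294009).
2294009 ≡ 4 (mod 7); counting from Monday = 0 gives Friday.

Friday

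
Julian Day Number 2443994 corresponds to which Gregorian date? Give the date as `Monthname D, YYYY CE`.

April 30, 1979 CE

JDN 2451545 is 1 Jan 2000; 2443994 is −7551 days from there.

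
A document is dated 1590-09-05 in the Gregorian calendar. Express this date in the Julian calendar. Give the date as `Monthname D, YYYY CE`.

August 26, 1590 CE

The Julian–Gregorian offset here is 10 days (Julian trailing).
5 September 1590 Gregorian − 10 days → 26 August 1590 Julian.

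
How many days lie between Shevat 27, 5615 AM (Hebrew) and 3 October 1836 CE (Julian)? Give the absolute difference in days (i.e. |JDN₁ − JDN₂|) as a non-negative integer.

6697

First date → JDN 2398630; second date → JDN 2391933.
The interval is |2398630 − 2391933| = 6697 days.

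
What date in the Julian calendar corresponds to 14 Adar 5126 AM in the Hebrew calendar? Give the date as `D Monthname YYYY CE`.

26 February 1366 CE

Julian Day Number of the source date = 2220046.
Converting JDN 2220046 to the Julian calendar gives 26 February 1366 CE.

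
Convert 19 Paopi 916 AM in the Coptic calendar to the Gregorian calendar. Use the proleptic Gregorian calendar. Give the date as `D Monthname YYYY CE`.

Both dates share Julian Day Number 2159282; in the Gregorian calendar that is 24 October 1199 CE.

24 October 1199 CE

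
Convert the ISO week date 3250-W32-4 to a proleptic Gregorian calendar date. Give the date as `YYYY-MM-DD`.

3250-08-11

ISO week 1 of 3250 is the week containing the first Thursday of 3250.
Week 32, day 4 (Thursday) lands on 3250-08-11.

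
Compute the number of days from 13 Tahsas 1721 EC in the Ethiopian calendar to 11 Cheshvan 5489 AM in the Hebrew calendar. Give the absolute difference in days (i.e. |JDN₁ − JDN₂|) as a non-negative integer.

First date → JDN 2352553; second date → JDN 2352486.
The interval is |2352553 − 2352486| = 67 days.

67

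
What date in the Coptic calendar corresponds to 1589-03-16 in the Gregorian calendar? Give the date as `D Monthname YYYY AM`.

10 Paremhat 1305 AM

Both dates share Julian Day Number 2301505; in the Coptic calendar that is 10 Paremhat 1305 AM.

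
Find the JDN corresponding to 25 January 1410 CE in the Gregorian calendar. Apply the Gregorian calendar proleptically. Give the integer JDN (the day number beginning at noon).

JDN 2299161 is 15 October 1582 CE (Gregorian); the target day is −63085 days from there, so JDN = 2236076.

2236076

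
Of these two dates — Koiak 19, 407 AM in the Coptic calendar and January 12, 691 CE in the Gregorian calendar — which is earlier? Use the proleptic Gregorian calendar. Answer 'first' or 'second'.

first

Converting both to JDN: 1973429 vs 1973454; the smaller is the first.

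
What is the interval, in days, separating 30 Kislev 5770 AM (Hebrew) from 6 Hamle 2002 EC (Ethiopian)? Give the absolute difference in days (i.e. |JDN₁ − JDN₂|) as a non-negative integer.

208

First date → JDN 2455183; second date → JDN 2455391.
The interval is |2455183 − 2455391| = 208 days.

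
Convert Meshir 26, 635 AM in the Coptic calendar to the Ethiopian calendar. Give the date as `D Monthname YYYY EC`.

26 Yekatit 911 EC

Both dates share Julian Day Number 2056773; in the Ethiopian calendar that is 26 Yekatit 911 EC.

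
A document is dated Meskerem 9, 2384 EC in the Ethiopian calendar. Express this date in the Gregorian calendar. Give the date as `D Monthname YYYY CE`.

23 September 2391 CE

Both dates share Julian Day Number 2594620; in the Gregorian calendar that is 23 September 2391 CE.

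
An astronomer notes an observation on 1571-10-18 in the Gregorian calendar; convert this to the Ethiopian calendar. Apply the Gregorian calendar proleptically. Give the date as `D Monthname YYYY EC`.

10 Tikimt 1564 EC

Julian Day Number of the source date = 2295146.
Converting JDN 2295146 to the Ethiopian calendar gives 10 Tikimt 1564 EC.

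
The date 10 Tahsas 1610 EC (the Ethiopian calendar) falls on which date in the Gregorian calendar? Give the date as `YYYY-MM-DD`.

Julian Day Number of the source date = 2312007.
Converting JDN 2312007 to the Gregorian calendar gives 16 December 1617 CE.

1617-12-16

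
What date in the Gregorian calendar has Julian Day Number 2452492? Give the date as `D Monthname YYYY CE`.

5 August 2002 CE

JDN 2451545 is 1 Jan 2000; 2452492 is +947 days from there.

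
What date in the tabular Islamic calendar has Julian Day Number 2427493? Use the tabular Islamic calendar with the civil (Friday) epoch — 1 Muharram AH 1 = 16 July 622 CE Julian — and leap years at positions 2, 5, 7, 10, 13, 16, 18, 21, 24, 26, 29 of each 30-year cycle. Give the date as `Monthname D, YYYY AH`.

The Gregorian equivalent of JDN 2427493 is 24 February 1934.
In the tabular Islamic calendar that day is Dhu al-Qa'dah 10, 1352 AH.

Dhu al-Qa'dah 10, 1352 AH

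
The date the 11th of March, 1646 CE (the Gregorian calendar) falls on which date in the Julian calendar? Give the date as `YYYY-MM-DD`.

1646-03-01

The Julian–Gregorian offset here is 10 days (Julian trailing).
11 March 1646 Gregorian − 10 days → 1 March 1646 Julian.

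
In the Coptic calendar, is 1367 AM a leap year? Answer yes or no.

yes

1367 mod 4 = 3; in the Coptic calendar a year is leap when year mod 4 = 3, so it is a leap year.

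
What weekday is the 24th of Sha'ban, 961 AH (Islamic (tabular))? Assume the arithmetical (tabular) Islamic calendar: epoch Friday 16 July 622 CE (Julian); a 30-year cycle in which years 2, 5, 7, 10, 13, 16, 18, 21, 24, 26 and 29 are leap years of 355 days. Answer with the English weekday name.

Wednesday

Equivalently 4 August 1554 Gregorian, JDN 2288862.
2288862 ≡ 2 (mod 7); counting from Monday = 0 gives Wednesday.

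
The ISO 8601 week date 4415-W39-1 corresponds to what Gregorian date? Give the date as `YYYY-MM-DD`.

4415-09-21

ISO week 1 of 4415 is the week containing the first Thursday of 4415.
Week 39, day 1 (Monday) lands on 4415-09-21.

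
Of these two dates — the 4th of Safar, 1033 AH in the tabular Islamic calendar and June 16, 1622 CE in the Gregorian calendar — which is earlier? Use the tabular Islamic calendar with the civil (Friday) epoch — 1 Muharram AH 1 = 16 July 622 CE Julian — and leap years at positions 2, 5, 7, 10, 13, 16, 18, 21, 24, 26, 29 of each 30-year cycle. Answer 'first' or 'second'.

The two dates have Julian Day Numbers 2314179 and 2313650 respectively.
Since 2313650 < 2314179, the second date comes first.

second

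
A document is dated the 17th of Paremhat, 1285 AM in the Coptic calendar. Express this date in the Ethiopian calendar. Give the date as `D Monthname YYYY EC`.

Both dates share Julian Day Number 2294207; in the Ethiopian calendar that is 17 Megabit 1561 EC.

17 Megabit 1561 EC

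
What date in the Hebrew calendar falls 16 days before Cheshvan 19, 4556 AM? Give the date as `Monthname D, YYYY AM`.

Cheshvan 3, 4556 AM

The starting date is JDN 2011741; 2011741 − 16 = 2011725.
JDN 2011725 corresponds to Cheshvan 3, 4556 AM.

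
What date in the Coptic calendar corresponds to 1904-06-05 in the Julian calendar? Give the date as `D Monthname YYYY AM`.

11 Paoni 1620 AM

The source date corresponds to 18 June 1904 in the Gregorian calendar (JDN 2416650).
That day falls on 11 Paoni 1620 AM in the Coptic calendar.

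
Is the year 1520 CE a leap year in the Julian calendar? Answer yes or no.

yes

1520 mod 4 = 0, so it is a leap year in the Julian calendar.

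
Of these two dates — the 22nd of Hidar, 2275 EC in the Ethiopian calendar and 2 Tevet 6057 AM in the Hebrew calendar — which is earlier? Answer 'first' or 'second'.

Converting both to JDN: 2554880 vs 2560019; the smaller is the first.

first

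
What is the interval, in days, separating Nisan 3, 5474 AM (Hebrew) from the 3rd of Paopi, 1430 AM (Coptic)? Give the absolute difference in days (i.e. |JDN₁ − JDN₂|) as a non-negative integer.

159

First date → JDN 2347163; second date → JDN 2347004.
The interval is |2347163 − 2347004| = 159 days.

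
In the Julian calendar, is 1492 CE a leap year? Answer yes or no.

1492 mod 4 = 0, so it is a leap year in the Julian calendar.

yes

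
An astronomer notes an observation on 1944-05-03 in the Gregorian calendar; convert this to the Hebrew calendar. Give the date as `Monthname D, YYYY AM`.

Iyar 10, 5704 AM

Julian Day Number of the source date = 2431214.
Converting JDN 2431214 to the Hebrew calendar gives 10 Iyar 5704 AM.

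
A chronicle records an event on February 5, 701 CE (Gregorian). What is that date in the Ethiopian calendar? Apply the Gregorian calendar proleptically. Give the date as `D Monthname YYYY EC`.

Both dates share Julian Day Number 1977130; in the Ethiopian calendar that is 7 Yekatit 693 EC.

7 Yekatit 693 EC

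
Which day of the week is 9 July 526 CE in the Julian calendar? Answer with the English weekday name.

Thursday

This is JDN 1913369 (11 July 526 Gregorian).
1913369 ≡ 3 (mod 7); counting from Monday = 0 gives Thursday.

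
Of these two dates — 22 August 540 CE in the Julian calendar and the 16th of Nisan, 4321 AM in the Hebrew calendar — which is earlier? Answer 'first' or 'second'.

first

Converting both to JDN: 1918527 vs 1926070; the smaller is the first.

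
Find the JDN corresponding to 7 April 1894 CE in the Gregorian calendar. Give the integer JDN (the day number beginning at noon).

JDN 2299161 is 15 October 1582 CE (Gregorian); the target day is +113765 days from there, so JDN = 2412926.

2412926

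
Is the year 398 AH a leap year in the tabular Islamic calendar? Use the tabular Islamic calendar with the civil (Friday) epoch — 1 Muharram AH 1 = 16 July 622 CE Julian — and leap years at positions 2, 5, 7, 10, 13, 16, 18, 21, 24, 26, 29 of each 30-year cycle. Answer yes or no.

no

Year 398 AH is year 8 of its 30-year cycle; leap positions are 2, 5, 7, 10, 13, 16, 18, 21, 24, 26, 29, so it is a common year (354 days).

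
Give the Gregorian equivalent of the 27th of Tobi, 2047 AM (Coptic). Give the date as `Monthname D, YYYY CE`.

February 7, 2331 CE

Julian Day Number of the source date = 2572477.
Converting JDN 2572477 to the Gregorian calendar gives 7 February 2331 CE.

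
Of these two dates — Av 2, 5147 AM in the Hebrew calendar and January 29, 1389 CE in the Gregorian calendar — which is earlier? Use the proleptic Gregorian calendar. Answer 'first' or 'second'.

First date → JDN 2227858; second date → JDN 2228411.
JDN 2227858 < JDN 2228411, so the first date is earlier.

first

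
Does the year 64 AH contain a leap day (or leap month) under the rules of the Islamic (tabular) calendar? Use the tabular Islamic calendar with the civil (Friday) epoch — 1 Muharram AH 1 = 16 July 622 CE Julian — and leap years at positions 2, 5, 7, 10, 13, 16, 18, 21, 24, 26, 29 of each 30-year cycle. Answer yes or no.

Year 64 AH is year 4 of its 30-year cycle; leap positions are 2, 5, 7, 10, 13, 16, 18, 21, 24, 26, 29, so it is a common year (354 days).

no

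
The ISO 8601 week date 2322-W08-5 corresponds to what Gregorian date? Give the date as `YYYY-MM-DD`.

ISO week 1 of 2322 is the week containing the first Thursday of 2322.
Week 8, day 5 (Friday) lands on 2322-02-24.

2322-02-24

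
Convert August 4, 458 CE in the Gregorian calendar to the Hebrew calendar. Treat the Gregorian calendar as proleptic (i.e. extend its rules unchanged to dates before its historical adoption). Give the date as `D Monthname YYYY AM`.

Julian Day Number of the source date = 1888557.
Converting JDN 1888557 to the Hebrew calendar gives 7 Av 4218 AM.

7 Av 4218 AM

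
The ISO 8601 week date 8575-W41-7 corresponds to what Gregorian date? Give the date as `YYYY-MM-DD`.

8575-10-15

ISO week 1 of 8575 is the week containing the first Thursday of 8575.
Week 41, day 7 (Sunday) lands on 8575-10-15.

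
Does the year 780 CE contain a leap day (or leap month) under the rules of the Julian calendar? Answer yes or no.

yes

780 mod 4 = 0, so it is a leap year in the Julian calendar.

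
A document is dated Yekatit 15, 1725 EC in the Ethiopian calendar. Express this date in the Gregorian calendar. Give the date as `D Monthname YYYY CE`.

Julian Day Number of the source date = 2354076.
Converting JDN 2354076 to the Gregorian calendar gives 20 February 1733 CE.

20 February 1733 CE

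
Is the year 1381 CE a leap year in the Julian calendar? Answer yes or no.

1381 mod 4 = 1, so it is a common year in the Julian calendar.

no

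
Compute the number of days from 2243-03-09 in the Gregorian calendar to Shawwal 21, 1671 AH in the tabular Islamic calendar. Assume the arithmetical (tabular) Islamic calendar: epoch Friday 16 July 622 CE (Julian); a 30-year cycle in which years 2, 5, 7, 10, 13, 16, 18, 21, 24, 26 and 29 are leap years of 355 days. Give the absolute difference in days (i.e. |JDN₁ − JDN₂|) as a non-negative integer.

152

JDN of the first date = 2540366.
JDN of the second date = 2540518.
|2540518 − 2540366| = 152.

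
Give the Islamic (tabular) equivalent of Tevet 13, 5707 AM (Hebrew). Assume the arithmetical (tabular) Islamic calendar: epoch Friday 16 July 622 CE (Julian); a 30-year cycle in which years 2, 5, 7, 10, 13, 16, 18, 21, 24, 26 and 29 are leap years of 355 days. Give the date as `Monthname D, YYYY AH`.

Safar 12, 1366 AH

Both dates share Julian Day Number 2432191; in the tabular Islamic calendar that is 12 Safar 1366 AH.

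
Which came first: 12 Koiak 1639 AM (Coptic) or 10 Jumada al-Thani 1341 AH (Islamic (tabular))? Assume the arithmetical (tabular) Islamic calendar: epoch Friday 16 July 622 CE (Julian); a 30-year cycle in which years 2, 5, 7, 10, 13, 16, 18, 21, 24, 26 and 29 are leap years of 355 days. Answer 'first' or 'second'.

first

The two dates have Julian Day Numbers 2423410 and 2423448 respectively.
Since 2423410 < 2423448, the first date comes first.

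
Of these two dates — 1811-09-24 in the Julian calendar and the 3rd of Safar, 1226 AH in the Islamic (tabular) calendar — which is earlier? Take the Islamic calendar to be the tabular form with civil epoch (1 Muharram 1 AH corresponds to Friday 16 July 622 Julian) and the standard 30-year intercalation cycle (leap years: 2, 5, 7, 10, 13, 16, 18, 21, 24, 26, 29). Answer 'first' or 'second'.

The two dates have Julian Day Numbers 2382792 and 2382571 respectively.
Since 2382571 < 2382792, the second date comes first.

second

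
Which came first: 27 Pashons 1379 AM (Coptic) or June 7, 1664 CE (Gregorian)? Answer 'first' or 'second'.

First date → JDN 2328610; second date → JDN 2328982.
JDN 2328610 < JDN 2328982, so the first date is earlier.

first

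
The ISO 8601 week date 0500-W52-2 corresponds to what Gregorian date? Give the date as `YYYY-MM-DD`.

0500-12-28

ISO week 1 of 500 is the week containing the first Thursday of 500.
Week 52, day 2 (Tuesday) lands on 0500-12-28.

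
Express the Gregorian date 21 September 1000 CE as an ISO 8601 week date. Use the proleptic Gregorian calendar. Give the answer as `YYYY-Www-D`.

The weekday is Sunday (ISO weekday 7).
That Sunday belongs to ISO week 38 of ISO year 1000.

1000-W38-7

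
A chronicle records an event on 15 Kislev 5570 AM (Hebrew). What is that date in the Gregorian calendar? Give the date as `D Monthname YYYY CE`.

23 November 1809 CE

Julian Day Number of the source date = 2382110.
Converting JDN 2382110 to the Gregorian calendar gives 23 November 1809 CE.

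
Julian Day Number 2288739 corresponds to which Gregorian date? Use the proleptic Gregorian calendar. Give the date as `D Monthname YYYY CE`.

Counting from JDN 2299161 = 15 Oct 1582 gives an offset of -10422 days.

3 April 1554 CE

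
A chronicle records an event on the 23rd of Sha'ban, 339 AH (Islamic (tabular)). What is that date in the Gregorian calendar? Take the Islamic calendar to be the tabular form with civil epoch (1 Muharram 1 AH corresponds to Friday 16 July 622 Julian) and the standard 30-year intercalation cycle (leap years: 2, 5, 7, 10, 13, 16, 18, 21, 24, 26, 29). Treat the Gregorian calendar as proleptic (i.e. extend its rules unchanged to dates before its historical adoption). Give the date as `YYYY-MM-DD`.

Both dates share Julian Day Number 2068445; in the Gregorian calendar that is 9 February 951 CE.

0951-02-09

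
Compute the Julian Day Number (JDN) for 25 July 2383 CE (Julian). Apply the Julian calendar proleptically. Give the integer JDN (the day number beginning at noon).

2591654

Equivalently 10 August 2383 (Gregorian).
JDN 2451545 is 1 January 2000 CE (Gregorian); the target day is +140109 days from there, so JDN = 2591654.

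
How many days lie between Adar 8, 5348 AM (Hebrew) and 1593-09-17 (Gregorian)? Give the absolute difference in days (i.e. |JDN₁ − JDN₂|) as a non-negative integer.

2020

JDN of the first date = 2301131.
JDN of the second date = 2303151.
|2303151 − 2301131| = 2020.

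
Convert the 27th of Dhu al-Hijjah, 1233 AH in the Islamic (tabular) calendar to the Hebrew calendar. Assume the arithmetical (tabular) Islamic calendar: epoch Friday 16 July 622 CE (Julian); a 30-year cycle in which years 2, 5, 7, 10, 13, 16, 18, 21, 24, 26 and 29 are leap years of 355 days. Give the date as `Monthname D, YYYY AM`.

Tishrei 28, 5579 AM

The source date corresponds to 28 October 1818 in the Gregorian calendar (JDN 2385371).
That day falls on 28 Tishrei 5579 AM in the Hebrew calendar.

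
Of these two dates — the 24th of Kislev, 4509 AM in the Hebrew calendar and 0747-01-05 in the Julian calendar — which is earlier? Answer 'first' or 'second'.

Converting both to JDN: 1994589 vs 1993904; the smaller is the second.

second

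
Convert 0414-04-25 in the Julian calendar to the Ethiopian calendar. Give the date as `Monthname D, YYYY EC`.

Miyazya 30, 406 EC

Julian Day Number of the source date = 1872386.
Converting JDN 1872386 to the Ethiopian calendar gives 30 Miyazya 406 EC.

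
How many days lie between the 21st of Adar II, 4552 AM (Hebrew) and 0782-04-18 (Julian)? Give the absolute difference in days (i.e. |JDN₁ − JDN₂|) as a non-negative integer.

3624

First date → JDN 2010415; second date → JDN 2006791.
The interval is |2010415 − 2006791| = 3624 days.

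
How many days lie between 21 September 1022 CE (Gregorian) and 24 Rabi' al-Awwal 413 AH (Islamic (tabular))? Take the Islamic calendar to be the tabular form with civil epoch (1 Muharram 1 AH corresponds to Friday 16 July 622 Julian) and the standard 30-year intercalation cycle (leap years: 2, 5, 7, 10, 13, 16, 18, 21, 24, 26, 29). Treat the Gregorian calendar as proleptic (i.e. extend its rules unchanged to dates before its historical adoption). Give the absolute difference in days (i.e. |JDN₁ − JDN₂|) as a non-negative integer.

80

First date → JDN 2094601; second date → JDN 2094521.
The interval is |2094601 − 2094521| = 80 days.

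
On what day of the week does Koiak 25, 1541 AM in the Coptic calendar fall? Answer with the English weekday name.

Sunday

In the Gregorian calendar this is 2 January 1825 (JDN 2387629).
2387629 ≡ 6 (mod 7); counting from Monday = 0 gives Sunday.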